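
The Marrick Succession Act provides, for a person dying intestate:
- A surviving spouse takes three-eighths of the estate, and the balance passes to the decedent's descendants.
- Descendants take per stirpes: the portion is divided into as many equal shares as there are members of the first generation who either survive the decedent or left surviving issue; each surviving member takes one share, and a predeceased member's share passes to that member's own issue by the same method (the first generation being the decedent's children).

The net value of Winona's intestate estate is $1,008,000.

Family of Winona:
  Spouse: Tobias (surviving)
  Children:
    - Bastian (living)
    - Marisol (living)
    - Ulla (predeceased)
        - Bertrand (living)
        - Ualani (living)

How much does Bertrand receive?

Bertrand receives $105,000.

Tobias takes three-eighths of $1,008,000 = $378,000. The remaining $630,000 passes to the descendants.
The descendants' portion ($630,000) is divided into 3 shares of $210,000: Bastian and Marisol each take $210,000; Ulla's $210,000 share passes to Ulla's issue.
Ulla's share ($210,000) is divided into 2 shares of $105,000: Bertrand and Ualani each take $105,000.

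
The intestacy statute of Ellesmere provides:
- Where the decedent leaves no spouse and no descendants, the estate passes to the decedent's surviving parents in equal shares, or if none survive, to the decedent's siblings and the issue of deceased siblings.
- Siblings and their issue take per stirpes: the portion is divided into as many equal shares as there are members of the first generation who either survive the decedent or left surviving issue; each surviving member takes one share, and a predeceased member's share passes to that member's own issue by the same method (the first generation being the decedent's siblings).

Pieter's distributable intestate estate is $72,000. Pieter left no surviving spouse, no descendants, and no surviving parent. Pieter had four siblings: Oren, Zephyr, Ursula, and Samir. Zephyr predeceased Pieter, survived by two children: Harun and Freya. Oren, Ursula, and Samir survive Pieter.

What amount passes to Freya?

The entire $72,000 passes to the siblings and their issue.
That amount ($72,000) is divided into 4 shares of $18,000: Oren, Ursula, and Samir each take $18,000; Zephyr's $18,000 share passes to Zephyr's issue.
Zephyr's share ($18,000) is divided into 2 shares of $9,000: Harun and Freya each take $9,000.

Freya receives $9,000.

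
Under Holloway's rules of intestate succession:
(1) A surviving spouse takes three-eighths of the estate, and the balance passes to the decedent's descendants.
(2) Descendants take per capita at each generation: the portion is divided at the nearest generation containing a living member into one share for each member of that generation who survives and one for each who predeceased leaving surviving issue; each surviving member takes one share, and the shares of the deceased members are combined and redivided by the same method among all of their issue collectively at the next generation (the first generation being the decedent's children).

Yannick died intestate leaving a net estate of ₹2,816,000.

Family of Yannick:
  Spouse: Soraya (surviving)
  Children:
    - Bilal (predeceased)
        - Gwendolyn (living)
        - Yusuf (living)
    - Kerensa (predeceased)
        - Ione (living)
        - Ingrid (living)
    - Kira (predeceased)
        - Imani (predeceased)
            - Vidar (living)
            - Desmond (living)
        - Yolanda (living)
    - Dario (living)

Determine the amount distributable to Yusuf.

Yusuf receives ₹220,000.

Soraya takes three-eighths of ₹2,816,000 = ₹1,056,000. The remaining ₹1,760,000 passes to the descendants.
The descendants' portion (₹1,760,000) is divided at the children's generation into 4 shares of ₹440,000. Dario takes ₹440,000. The 3 shares of the deceased (Bilal, Kerensa, and Kira) are combined into a pool of ₹1,320,000.
That pool (₹1,320,000) is divided at the grandchildren's generation into 6 shares of ₹220,000. Gwendolyn, Yusuf, Ione, Ingrid, and Yolanda each take ₹220,000. The remaining share for the deceased Imani (₹220,000) is carried to the next generation.
That pool (₹220,000) is divided at the great-grandchildren's generation equally among Vidar and Desmond: ₹110,000 each.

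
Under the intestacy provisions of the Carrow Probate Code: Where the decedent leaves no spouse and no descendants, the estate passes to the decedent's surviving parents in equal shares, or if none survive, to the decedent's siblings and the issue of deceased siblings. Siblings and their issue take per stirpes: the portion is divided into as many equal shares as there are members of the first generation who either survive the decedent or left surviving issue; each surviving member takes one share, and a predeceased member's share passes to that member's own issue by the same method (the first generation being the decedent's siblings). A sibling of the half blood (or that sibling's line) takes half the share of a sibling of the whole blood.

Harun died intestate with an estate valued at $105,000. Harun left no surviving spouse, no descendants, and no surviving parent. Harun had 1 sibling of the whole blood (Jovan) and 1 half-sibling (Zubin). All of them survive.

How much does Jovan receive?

The entire $105,000 passes to the siblings and their issue.
Counting each half-blood sibling's line as half a unit, there are 3/2 units in $105,000, so one unit is $70,000. Whole-blood lines (Jovan) take $70,000 each; half-blood lines (Zubin) take $35,000 each.

Jovan receives $70,000.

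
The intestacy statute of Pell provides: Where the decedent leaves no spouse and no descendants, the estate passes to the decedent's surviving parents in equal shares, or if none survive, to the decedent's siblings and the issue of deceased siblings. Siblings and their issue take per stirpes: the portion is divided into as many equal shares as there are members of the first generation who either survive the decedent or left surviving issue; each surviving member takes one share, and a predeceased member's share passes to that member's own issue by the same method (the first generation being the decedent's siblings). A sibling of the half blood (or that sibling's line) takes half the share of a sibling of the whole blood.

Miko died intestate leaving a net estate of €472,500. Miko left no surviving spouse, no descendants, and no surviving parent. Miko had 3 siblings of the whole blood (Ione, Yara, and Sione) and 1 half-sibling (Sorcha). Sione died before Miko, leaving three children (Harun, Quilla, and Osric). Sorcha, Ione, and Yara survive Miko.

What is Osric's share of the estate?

Osric receives €45,000.

The entire €472,500 passes to the siblings and their issue.
Counting each half-blood sibling's line as half a unit, there are 7/2 units in €472,500, so one unit is €135,000. Whole-blood lines (Ione, Yara, and Sione) take €135,000 each; half-blood lines (Sorcha) take €67,500 each.
Sione's share (€135,000) is divided into 3 shares of €45,000: Harun, Quilla, and Osric each take €45,000.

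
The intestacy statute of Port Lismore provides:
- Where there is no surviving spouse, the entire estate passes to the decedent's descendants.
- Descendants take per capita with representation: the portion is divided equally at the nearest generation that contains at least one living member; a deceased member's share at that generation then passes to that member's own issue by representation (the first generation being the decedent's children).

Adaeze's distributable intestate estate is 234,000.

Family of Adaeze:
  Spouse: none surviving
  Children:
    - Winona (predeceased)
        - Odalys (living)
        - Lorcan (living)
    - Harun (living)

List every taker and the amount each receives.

The entire 234,000 passes to the descendants.
That amount (234,000) is divided into 2 shares of 117,000: Harun takes 117,000; Winona's 117,000 share passes to Winona's issue.
Winona's share (117,000) is divided into 2 shares of 58,500: Odalys and Lorcan each take 58,500.

Odalys: 58,500; Lorcan: 58,500; Harun: 117,000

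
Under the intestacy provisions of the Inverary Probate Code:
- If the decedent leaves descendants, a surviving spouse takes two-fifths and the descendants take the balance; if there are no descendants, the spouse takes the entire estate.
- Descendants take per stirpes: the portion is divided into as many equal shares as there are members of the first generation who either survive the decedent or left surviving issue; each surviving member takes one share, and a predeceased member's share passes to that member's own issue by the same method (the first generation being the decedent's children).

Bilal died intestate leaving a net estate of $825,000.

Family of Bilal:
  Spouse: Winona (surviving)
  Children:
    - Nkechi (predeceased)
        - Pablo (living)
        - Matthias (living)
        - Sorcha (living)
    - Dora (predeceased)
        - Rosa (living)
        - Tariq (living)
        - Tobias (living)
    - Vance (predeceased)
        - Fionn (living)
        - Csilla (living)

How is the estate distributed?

Winona: $330,000; Pablo: $55,000; Matthias: $55,000; Sorcha: $55,000; Rosa: $55,000; Tariq: $55,000; Tobias: $55,000; Fionn: $82,500; Csilla: $82,500

Winona takes two-fifths of $825,000 = $330,000. The remaining $495,000 passes to the descendants.
The descendants' portion ($495,000) is divided into 3 shares of $165,000: Nkechi's $165,000 share passes to Nkechi's issue; Dora's $165,000 share passes to Dora's issue; Vance's $165,000 share passes to Vance's issue.
Nkechi's share ($165,000) is divided into 3 shares of $55,000: Pablo, Matthias, and Sorcha each take $55,000.
Dora's share ($165,000) is divided into 3 shares of $55,000: Rosa, Tariq, and Tobias each take $55,000.
Vance's share ($165,000) is divided into 2 shares of $82,500: Fionn and Csilla each take $82,500.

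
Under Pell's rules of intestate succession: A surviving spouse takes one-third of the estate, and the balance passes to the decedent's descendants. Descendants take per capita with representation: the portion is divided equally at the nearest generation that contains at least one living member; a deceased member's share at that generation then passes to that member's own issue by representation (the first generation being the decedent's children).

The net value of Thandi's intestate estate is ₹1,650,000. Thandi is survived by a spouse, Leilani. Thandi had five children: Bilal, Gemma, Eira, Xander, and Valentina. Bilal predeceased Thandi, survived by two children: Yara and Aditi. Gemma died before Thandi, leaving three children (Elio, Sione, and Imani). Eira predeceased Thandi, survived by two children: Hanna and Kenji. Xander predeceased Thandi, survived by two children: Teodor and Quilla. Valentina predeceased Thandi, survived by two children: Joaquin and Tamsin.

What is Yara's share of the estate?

Leilani takes one-third of ₹1,650,000 = ₹550,000. The remaining ₹1,100,000 passes to the descendants.
No child survives, so the initial division is made at the grandchildren's generation.
The descendants' portion (₹1,100,000) is divided into 11 shares of ₹100,000: Yara, Aditi, Elio, Sione, Imani, Hanna, Kenji, Teodor, Quilla, Joaquin, and Tamsin each take ₹100,000.

Yara receives ₹100,000.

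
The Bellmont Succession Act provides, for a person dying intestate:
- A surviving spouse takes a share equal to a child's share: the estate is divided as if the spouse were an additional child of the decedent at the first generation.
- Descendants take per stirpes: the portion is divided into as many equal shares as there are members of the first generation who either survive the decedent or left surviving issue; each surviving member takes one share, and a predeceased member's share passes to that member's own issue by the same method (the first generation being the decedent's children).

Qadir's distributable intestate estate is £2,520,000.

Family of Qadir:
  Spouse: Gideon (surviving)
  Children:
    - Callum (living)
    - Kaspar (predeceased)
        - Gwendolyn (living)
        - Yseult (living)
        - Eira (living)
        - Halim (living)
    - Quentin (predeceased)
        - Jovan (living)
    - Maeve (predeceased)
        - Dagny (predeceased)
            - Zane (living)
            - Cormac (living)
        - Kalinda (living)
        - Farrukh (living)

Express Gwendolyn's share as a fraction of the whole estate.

The spouse counts as an additional share at the children's level, so there are 5 primary shares of £504,000. Gideon takes one such share (£504,000).
The children's combined portion (£2,016,000) is divided into 4 shares of £504,000: Callum takes £504,000; Kaspar's £504,000 share passes to Kaspar's issue; Quentin's £504,000 share passes to Quentin's issue; Maeve's £504,000 share passes to Maeve's issue.
Kaspar's share (£504,000) is divided into 4 shares of £126,000: Gwendolyn, Yseult, Eira, and Halim each take £126,000.
Quentin's share (£504,000) passes entirely to Jovan.
Maeve's share (£504,000) is divided into 3 shares of £168,000: Kalinda and Farrukh each take £168,000; Dagny's £168,000 share passes to Dagny's issue.
Dagny's share (£168,000) is divided into 2 shares of £84,000: Zane and Cormac each take £84,000.

Gwendolyn receives 1/20 of the estate.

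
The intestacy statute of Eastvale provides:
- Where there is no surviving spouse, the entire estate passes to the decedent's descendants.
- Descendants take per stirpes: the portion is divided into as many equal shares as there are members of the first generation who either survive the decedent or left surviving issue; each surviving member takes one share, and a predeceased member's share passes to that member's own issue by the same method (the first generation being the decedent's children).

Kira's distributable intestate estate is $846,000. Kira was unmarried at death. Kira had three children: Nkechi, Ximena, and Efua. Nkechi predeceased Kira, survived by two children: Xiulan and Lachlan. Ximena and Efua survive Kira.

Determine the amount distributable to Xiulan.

Xiulan receives $141,000.

The entire $846,000 passes to the descendants.
That amount ($846,000) is divided into 3 shares of $282,000: Ximena and Efua each take $282,000; Nkechi's $282,000 share passes to Nkechi's issue.
Nkechi's share ($282,000) is divided into 2 shares of $141,000: Xiulan and Lachlan each take $141,000.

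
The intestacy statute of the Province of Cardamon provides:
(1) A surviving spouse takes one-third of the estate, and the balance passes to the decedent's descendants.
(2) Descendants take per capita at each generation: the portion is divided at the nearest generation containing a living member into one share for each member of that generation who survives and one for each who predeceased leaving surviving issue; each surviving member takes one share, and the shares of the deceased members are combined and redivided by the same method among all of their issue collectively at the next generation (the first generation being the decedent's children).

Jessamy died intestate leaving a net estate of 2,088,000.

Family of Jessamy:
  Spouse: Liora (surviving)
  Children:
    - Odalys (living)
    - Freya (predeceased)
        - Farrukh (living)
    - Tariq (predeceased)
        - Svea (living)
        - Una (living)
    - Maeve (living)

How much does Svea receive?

Svea receives 232,000.

Liora takes one-third of 2,088,000 = 696,000. The remaining 1,392,000 passes to the descendants.
The descendants' portion (1,392,000) is divided at the children's generation into 4 shares of 348,000. Odalys and Maeve each take 348,000. The 2 shares of the deceased (Freya and Tariq) are combined into a pool of 696,000.
That pool (696,000) is divided at the grandchildren's generation equally among Farrukh, Svea, and Una: 232,000 each.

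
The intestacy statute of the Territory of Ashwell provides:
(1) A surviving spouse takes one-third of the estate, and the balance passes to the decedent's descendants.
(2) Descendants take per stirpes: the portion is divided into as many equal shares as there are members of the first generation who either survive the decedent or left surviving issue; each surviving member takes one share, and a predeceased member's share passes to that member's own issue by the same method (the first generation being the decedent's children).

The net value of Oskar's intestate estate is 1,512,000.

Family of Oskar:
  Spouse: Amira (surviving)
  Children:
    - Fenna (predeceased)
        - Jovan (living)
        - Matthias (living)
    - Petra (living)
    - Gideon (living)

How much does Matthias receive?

Amira takes one-third of 1,512,000 = 504,000. The remaining 1,008,000 passes to the descendants.
The descendants' portion (1,008,000) is divided into 3 shares of 336,000: Petra and Gideon each take 336,000; Fenna's 336,000 share passes to Fenna's issue.
Fenna's share (336,000) is divided into 2 shares of 168,000: Jovan and Matthias each take 168,000.

Matthias receives 168,000.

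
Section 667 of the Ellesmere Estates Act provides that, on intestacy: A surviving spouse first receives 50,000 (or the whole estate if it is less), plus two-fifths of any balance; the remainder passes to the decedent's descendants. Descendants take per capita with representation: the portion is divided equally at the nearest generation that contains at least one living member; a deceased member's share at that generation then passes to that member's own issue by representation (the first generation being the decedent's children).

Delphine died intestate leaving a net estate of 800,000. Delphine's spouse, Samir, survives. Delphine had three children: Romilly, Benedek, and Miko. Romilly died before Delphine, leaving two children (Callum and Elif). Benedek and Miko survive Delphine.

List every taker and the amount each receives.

Samir first takes 50,000, leaving a balance of 750,000. Samir then takes two-fifths of the balance (300,000), for a total of 350,000. The remaining 450,000 passes to the descendants.
The descendants' portion (450,000) is divided into 3 shares of 150,000: Benedek and Miko each take 150,000; Romilly's 150,000 share passes to Romilly's issue.
Romilly's share (150,000) is divided into 2 shares of 75,000: Callum and Elif each take 75,000.

Samir: 350,000; Callum: 75,000; Elif: 75,000; Benedek: 150,000; Miko: 150,000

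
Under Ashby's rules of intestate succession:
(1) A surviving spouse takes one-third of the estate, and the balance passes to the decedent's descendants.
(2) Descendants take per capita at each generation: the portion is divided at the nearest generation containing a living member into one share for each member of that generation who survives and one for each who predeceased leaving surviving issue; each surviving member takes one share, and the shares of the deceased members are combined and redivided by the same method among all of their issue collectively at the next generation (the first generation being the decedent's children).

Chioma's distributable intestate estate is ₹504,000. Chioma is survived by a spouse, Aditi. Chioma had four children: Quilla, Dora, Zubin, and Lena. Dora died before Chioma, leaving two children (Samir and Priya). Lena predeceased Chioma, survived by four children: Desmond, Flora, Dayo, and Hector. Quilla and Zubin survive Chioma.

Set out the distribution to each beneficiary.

Aditi takes one-third of ₹504,000 = ₹168,000. The remaining ₹336,000 passes to the descendants.
The descendants' portion (₹336,000) is divided at the children's generation into 4 shares of ₹84,000. Quilla and Zubin each take ₹84,000. The 2 shares of the deceased (Dora and Lena) are combined into a pool of ₹168,000.
That pool (₹168,000) is divided at the grandchildren's generation equally among Samir, Priya, Desmond, Flora, Dayo, and Hector: ₹28,000 each.

Aditi: ₹168,000; Quilla: ₹84,000; Samir: ₹28,000; Priya: ₹28,000; Zubin: ₹84,000; Desmond: ₹28,000; Flora: ₹28,000; Dayo: ₹28,000; Hector: ₹28,000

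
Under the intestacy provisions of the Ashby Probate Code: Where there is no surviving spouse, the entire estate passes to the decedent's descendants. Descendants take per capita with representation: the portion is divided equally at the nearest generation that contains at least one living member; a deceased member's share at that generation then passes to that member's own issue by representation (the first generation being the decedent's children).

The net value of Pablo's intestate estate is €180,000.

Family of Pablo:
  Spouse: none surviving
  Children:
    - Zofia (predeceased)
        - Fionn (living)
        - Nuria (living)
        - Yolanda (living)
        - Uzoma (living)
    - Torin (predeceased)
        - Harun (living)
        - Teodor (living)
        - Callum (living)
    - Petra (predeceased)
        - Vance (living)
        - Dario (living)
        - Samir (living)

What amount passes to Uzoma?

Uzoma receives €18,000.

The entire €180,000 passes to the descendants.
No child survives, so the initial division is made at the grandchildren's generation.
That amount (€180,000) is divided into 10 shares of €18,000: Fionn, Nuria, Yolanda, Uzoma, Harun, Teodor, Callum, Vance, Dario, and Samir each take €18,000.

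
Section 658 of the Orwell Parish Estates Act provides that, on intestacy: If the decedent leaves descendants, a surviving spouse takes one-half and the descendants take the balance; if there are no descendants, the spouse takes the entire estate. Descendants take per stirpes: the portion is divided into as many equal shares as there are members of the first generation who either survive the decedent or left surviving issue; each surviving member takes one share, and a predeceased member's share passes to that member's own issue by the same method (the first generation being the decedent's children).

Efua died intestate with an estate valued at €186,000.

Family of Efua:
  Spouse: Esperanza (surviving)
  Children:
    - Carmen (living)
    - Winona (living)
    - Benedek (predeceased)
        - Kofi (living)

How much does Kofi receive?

Kofi receives €31,000.

Esperanza takes one-half of €186,000 = €93,000. The remaining €93,000 passes to the descendants.
The descendants' portion (€93,000) is divided into 3 shares of €31,000: Carmen and Winona each take €31,000; Benedek's €31,000 share passes to Benedek's issue.
Benedek's share (€31,000) passes entirely to Kofi.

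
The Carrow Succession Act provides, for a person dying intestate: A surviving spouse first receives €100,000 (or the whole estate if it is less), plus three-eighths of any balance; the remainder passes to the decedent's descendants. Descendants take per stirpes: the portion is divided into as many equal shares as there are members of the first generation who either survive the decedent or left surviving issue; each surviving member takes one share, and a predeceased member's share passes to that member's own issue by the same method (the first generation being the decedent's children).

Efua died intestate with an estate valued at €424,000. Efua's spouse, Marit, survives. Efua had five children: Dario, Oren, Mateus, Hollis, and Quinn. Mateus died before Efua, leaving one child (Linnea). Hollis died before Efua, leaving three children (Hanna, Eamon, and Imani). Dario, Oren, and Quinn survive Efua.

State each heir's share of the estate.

Marit: €221,500; Dario: €40,500; Oren: €40,500; Linnea: €40,500; Hanna: €13,500; Eamon: €13,500; Imani: €13,500; Quinn: €40,500

Marit first takes €100,000, leaving a balance of €324,000. Marit then takes three-eighths of the balance (€121,500), for a total of €221,500. The remaining €202,500 passes to the descendants.
The descendants' portion (€202,500) is divided into 5 shares of €40,500: Dario, Oren, and Quinn each take €40,500; Mateus's €40,500 share passes to Mateus's issue; Hollis's €40,500 share passes to Hollis's issue.
Mateus's share (€40,500) passes entirely to Linnea.
Hollis's share (€40,500) is divided into 3 shares of €13,500: Hanna, Eamon, and Imani each take €13,500.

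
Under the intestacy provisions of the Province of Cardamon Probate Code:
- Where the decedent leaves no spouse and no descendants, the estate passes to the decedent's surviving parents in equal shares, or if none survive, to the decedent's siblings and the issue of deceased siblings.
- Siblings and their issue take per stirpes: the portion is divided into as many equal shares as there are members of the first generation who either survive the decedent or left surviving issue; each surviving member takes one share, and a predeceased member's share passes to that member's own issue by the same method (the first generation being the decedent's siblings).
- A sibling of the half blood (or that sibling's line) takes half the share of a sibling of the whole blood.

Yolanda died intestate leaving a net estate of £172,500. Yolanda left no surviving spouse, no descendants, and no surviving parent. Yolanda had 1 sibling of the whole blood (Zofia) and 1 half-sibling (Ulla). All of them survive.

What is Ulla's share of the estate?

The entire £172,500 passes to the siblings and their issue.
Counting each half-blood sibling's line as half a unit, there are 3/2 units in £172,500, so one unit is £115,000. Whole-blood lines (Zofia) take £115,000 each; half-blood lines (Ulla) take £57,500 each.

Ulla receives £57,500.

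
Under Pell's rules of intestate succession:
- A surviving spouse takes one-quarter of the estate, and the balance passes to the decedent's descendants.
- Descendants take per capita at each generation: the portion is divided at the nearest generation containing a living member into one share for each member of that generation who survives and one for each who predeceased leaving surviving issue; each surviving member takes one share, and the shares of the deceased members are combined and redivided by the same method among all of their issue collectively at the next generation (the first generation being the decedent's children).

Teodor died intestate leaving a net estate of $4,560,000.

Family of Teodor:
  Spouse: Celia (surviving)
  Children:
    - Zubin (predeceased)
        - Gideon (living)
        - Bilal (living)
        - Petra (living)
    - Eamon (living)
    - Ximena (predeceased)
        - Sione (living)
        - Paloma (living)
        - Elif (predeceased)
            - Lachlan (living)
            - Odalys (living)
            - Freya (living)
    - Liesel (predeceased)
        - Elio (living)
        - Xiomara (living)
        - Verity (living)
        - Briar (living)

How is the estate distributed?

Celia: $1,140,000; Gideon: $256,500; Bilal: $256,500; Petra: $256,500; Eamon: $855,000; Sione: $256,500; Paloma: $256,500; Lachlan: $85,500; Odalys: $85,500; Freya: $85,500; Elio: $256,500; Xiomara: $256,500; Verity: $256,500; Briar: $256,500

Celia takes one-quarter of $4,560,000 = $1,140,000. The remaining $3,420,000 passes to the descendants.
The descendants' portion ($3,420,000) is divided at the children's generation into 4 shares of $855,000. Eamon takes $855,000. The 3 shares of the deceased (Zubin, Ximena, and Liesel) are combined into a pool of $2,565,000.
That pool ($2,565,000) is divided at the grandchildren's generation into 10 shares of $256,500. Gideon, Bilal, Petra, Sione, Paloma, Elio, Xiomara, Verity, and Briar each take $256,500. The remaining share for the deceased Elif ($256,500) is carried to the next generation.
That pool ($256,500) is divided at the great-grandchildren's generation equally among Lachlan, Odalys, and Freya: $85,500 each.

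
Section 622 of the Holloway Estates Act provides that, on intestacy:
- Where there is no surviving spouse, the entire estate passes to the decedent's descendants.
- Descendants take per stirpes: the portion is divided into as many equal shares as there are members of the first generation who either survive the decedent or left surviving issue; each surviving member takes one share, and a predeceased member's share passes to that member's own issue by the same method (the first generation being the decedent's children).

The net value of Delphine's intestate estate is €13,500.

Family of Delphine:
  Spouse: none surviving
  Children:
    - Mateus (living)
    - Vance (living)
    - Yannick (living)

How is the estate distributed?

The entire €13,500 passes to the descendants.
That amount (€13,500) is divided into 3 shares of €4,500: Mateus, Vance, and Yannick each take €4,500.

Mateus: €4,500; Vance: €4,500; Yannick: €4,500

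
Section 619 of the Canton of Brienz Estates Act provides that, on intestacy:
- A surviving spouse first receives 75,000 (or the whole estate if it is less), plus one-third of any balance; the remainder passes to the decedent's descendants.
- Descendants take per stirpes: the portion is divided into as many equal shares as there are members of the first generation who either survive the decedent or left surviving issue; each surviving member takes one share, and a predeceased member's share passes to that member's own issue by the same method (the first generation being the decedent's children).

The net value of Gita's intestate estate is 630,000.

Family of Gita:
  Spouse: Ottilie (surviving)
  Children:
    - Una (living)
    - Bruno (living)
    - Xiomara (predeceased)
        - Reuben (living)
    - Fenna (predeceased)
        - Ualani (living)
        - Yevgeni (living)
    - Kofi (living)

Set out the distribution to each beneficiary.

Ottilie first takes 75,000, leaving a balance of 555,000. Ottilie then takes one-third of the balance (185,000), for a total of 260,000. The remaining 370,000 passes to the descendants.
The descendants' portion (370,000) is divided into 5 shares of 74,000: Una, Bruno, and Kofi each take 74,000; Xiomara's 74,000 share passes to Xiomara's issue; Fenna's 74,000 share passes to Fenna's issue.
Xiomara's share (74,000) passes entirely to Reuben.
Fenna's share (74,000) is divided into 2 shares of 37,000: Ualani and Yevgeni each take 37,000.

Ottilie: 260,000; Una: 74,000; Bruno: 74,000; Reuben: 74,000; Ualani: 37,000; Yevgeni: 37,000; Kofi: 74,000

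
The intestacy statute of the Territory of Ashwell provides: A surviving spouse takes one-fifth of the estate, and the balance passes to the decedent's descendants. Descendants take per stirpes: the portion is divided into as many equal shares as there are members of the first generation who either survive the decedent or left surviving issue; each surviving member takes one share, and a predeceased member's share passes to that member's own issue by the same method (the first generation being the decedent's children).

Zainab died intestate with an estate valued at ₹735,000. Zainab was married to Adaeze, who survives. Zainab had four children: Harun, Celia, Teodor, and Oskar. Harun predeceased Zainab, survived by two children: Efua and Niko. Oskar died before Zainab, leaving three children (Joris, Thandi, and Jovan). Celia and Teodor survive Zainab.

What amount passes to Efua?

Efua receives ₹73,500.

Adaeze takes one-fifth of ₹735,000 = ₹147,000. The remaining ₹588,000 passes to the descendants.
The descendants' portion (₹588,000) is divided into 4 shares of ₹147,000: Celia and Teodor each take ₹147,000; Harun's ₹147,000 share passes to Harun's issue; Oskar's ₹147,000 share passes to Oskar's issue.
Harun's share (₹147,000) is divided into 2 shares of ₹73,500: Efua and Niko each take ₹73,500.
Oskar's share (₹147,000) is divided into 3 shares of ₹49,000: Joris, Thandi, and Jovan each take ₹49,000.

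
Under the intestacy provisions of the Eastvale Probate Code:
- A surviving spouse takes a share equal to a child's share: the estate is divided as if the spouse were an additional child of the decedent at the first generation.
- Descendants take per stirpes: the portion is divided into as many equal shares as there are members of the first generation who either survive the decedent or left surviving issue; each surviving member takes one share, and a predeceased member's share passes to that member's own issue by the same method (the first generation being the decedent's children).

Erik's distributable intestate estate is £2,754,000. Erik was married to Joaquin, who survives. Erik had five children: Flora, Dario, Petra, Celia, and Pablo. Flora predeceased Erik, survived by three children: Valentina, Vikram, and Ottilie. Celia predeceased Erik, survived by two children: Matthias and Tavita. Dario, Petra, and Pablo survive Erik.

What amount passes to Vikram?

The spouse counts as an additional share at the children's level, so there are 6 primary shares of £459,000. Joaquin takes one such share (£459,000).
The children's combined portion (£2,295,000) is divided into 5 shares of £459,000: Dario, Petra, and Pablo each take £459,000; Flora's £459,000 share passes to Flora's issue; Celia's £459,000 share passes to Celia's issue.
Flora's share (£459,000) is divided into 3 shares of £153,000: Valentina, Vikram, and Ottilie each take £153,000.
Celia's share (£459,000) is divided into 2 shares of £229,500: Matthias and Tavita each take £229,500.

Vikram receives £153,000.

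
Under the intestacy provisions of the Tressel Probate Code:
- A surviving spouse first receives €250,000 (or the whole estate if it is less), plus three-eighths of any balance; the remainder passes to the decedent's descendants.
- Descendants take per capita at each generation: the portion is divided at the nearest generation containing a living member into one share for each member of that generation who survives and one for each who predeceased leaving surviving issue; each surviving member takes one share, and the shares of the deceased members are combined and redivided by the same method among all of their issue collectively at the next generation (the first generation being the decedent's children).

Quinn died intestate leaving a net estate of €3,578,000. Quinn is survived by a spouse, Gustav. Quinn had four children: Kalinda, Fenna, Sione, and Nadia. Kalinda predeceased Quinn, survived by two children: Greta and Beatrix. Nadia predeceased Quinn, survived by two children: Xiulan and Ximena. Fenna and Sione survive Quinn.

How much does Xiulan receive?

Gustav first takes €250,000, leaving a balance of €3,328,000. Gustav then takes three-eighths of the balance (€1,248,000), for a total of €1,498,000. The remaining €2,080,000 passes to the descendants.
The descendants' portion (€2,080,000) is divided at the children's generation into 4 shares of €520,000. Fenna and Sione each take €520,000. The 2 shares of the deceased (Kalinda and Nadia) are combined into a pool of €1,040,000.
That pool (€1,040,000) is divided at the grandchildren's generation equally among Greta, Beatrix, Xiulan, and Ximena: €260,000 each.

Xiulan receives €260,000.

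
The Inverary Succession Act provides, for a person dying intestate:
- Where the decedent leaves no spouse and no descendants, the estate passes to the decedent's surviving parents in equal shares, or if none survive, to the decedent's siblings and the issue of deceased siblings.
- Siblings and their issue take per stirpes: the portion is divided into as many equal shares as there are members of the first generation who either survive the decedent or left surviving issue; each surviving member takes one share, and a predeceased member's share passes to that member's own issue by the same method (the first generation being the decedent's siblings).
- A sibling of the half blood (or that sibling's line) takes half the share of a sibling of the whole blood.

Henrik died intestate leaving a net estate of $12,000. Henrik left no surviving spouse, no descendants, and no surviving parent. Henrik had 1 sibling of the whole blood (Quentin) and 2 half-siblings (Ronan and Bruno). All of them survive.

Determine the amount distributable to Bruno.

The entire $12,000 passes to the siblings and their issue.
Counting each half-blood sibling's line as half a unit, there are 2 units in $12,000, so one unit is $6,000. Whole-blood lines (Quentin) take $6,000 each; half-blood lines (Ronan and Bruno) take $3,000 each.

Bruno receives $3,000.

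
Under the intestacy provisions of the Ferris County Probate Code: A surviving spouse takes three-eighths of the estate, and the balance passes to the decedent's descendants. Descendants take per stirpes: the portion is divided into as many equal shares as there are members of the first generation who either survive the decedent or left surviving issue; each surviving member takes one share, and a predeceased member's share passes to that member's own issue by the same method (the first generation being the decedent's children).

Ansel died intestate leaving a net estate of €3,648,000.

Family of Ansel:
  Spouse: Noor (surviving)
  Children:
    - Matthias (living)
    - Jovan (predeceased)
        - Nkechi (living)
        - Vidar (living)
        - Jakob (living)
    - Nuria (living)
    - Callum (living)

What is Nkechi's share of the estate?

Nkechi receives €190,000.

Noor takes three-eighths of €3,648,000 = €1,368,000. The remaining €2,280,000 passes to the descendants.
The descendants' portion (€2,280,000) is divided into 4 shares of €570,000: Matthias, Nuria, and Callum each take €570,000; Jovan's €570,000 share passes to Jovan's issue.
Jovan's share (€570,000) is divided into 3 shares of €190,000: Nkechi, Vidar, and Jakob each take €190,000.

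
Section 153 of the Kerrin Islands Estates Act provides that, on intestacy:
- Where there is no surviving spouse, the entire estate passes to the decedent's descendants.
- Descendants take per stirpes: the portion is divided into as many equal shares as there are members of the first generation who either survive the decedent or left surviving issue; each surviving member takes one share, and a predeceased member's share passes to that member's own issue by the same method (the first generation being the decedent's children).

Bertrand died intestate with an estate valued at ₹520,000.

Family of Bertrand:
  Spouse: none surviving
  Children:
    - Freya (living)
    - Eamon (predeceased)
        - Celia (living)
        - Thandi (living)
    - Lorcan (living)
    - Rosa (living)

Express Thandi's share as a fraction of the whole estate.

The entire ₹520,000 passes to the descendants.
That amount (₹520,000) is divided into 4 shares of ₹130,000: Freya, Lorcan, and Rosa each take ₹130,000; Eamon's ₹130,000 share passes to Eamon's issue.
Eamon's share (₹130,000) is divided into 2 shares of ₹65,000: Celia and Thandi each take ₹65,000.

Thandi receives 1/8 of the estate.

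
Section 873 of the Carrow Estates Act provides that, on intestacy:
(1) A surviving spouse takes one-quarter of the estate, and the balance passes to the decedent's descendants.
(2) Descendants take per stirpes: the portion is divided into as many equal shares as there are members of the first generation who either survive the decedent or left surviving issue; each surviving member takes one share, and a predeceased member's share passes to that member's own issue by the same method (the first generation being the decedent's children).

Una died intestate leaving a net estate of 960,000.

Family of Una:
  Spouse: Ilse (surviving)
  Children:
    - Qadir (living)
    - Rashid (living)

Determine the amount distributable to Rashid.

Rashid receives 360,000.

Ilse takes one-quarter of 960,000 = 240,000. The remaining 720,000 passes to the descendants.
The descendants' portion (720,000) is divided into 2 shares of 360,000: Qadir and Rashid each take 360,000.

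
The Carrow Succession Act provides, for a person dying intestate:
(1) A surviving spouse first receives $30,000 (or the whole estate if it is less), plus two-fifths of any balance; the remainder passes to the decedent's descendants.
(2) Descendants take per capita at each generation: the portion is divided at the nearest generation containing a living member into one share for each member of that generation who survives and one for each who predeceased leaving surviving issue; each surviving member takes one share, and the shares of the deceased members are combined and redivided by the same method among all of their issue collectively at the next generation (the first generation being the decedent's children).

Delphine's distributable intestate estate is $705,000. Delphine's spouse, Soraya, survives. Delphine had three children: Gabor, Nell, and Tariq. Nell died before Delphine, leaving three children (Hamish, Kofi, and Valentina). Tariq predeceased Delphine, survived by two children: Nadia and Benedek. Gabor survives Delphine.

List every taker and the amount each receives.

Soraya: $300,000; Gabor: $135,000; Hamish: $54,000; Kofi: $54,000; Valentina: $54,000; Nadia: $54,000; Benedek: $54,000

Soraya first takes $30,000, leaving a balance of $675,000. Soraya then takes two-fifths of the balance ($270,000), for a total of $300,000. The remaining $405,000 passes to the descendants.
The descendants' portion ($405,000) is divided at the children's generation into 3 shares of $135,000. Gabor takes $135,000. The 2 shares of the deceased (Nell and Tariq) are combined into a pool of $270,000.
That pool ($270,000) is divided at the grandchildren's generation equally among Hamish, Kofi, Valentina, Nadia, and Benedek: $54,000 each.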